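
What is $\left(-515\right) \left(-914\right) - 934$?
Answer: $469776$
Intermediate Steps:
$\left(-515\right) \left(-914\right) - 934 = 470710 - 934 = 469776$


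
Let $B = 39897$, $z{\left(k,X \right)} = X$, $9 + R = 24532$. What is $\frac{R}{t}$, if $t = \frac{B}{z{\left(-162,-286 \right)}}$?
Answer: $- \frac{49046}{279} \approx -175.79$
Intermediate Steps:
$R = 24523$ ($R = -9 + 24532 = 24523$)
$t = - \frac{279}{2}$ ($t = \frac{39897}{-286} = 39897 \left(- \frac{1}{286}\right) = - \frac{279}{2} \approx -139.5$)
$\frac{R}{t} = \frac{24523}{- \frac{279}{2}} = 24523 \left(- \frac{2}{279}\right) = - \frac{49046}{279}$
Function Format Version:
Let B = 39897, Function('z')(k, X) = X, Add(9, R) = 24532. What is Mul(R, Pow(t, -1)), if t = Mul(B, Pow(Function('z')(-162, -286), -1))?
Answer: Rational(-49046, 279) ≈ -175.79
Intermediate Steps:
R = 24523 (R = Add(-9, 24532) = 24523)
t = Rational(-279, 2) (t = Mul(39897, Pow(-286, -1)) = Mul(39897, Rational(-1, 286)) = Rational(-279, 2) ≈ -139.50)
Mul(R, Pow(t, -1)) = Mul(24523, Pow(Rational(-279, 2), -1)) = Mul(24523, Rational(-2, 279)) = Rational(-49046, 279)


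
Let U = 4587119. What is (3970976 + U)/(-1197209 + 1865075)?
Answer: 8558095/667866 ≈ 12.814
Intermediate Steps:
(3970976 + U)/(-1197209 + 1865075) = (3970976 + 4587119)/(-1197209 + 1865075) = 8558095/667866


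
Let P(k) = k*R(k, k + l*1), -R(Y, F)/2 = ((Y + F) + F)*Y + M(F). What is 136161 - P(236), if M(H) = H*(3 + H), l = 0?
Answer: 105624385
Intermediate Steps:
R(Y, F) = -2*F*(3 + F) - 2*Y*(Y + 2*F) (R(Y, F) = -2*(((Y + F) + F)*Y + F*(3 + F)) = -2*(((F + Y) + F)*Y + F*(3 + F)) = -2*((Y + 2*F)*Y + F*(3 + F)) = -2*(Y*(Y + 2*F) + F*(3 + F)) = -2*(F*(3 + F) + Y*(Y + 2*F)) = -2*F*(3 + F) - 2*Y*(Y + 2*F))
P(k) = k*(-6*k² - 2*k*(3 + k)) (P(k) = k*(-2*k² - 4*(k + 0*1)*k - 2*(k + 0*1)*(3 + (k + 0*1))) = k*(-2*k² - 4*(k + 0)*k - 2*(k + 0)*(3 + (k + 0))) = k*(-2*k² - 4*k*k - 2*k*(3 + k)) = k*(-2*k² - 4*k² - 2*k*(3 + k)) = k*(-6*k² - 2*k*(3 + k)))
136161 - P(236) = 136161 - 236²*(-6 - 8*236) = 136161 - 55696*(-6 - 1888) = 136161 - 55696*(-1894) = 136161 - 1*(-105488224) = 136161 + 105488224 = 105624385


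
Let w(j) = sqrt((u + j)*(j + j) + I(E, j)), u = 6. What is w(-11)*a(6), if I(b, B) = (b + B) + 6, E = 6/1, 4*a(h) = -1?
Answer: -sqrt(111)/4 ≈ -2.6339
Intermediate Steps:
a(h) = -1/4 (a(h) = (1/4)*(-1) = -1/4)
E = 6 (E = 6*1 = 6)
I(b, B) = 6 + B + b (I(b, B) = (B + b) + 6 = 6 + B + b)
w(j) = sqrt(12 + j + 2*j*(6 + j)) (w(j) = sqrt((6 + j)*(j + j) + (6 + j + 6)) = sqrt((6 + j)*(2*j) + (12 + j)) = sqrt(2*j*(6 + j) + (12 + j)) = sqrt(12 + j + 2*j*(6 + j)))
w(-11)*a(6) = sqrt(12 + 2*(-11)**2 + 13*(-11))*(-1/4) = sqrt(12 + 2*121 - 143)*(-1/4) = sqrt(12 + 242 - 143)*(-1/4) = sqrt(111)*(-1/4) = -sqrt(111)/4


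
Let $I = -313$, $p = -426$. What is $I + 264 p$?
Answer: $-112777$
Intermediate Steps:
$I + 264 p = -313 + 264 \left(-426\right) = -313 - 112464 = -112777$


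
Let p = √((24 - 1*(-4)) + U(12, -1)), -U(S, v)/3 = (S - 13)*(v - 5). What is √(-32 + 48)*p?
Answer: 4*√10 ≈ 12.649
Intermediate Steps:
U(S, v) = -3*(-13 + S)*(-5 + v) (U(S, v) = -3*(S - 13)*(v - 5) = -3*(-13 + S)*(-5 + v))
p = √10 (p = √((24 - 1*(-4)) + (-195 + 15*12 + 39*(-1) - 3*12*(-1))) = √((24 + 4) + (-195 + 180 - 39 + 36)) = √(28 - 18) = √10 ≈ 3.1623)
√(-32 + 48)*p = √(-32 + 48)*√10 = √16*√10 = 4*√10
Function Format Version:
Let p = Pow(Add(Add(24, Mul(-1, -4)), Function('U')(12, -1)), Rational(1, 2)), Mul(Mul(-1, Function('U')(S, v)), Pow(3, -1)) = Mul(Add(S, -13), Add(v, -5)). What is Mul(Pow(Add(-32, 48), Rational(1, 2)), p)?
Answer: Mul(4, Pow(10, Rational(1, 2))) ≈ 12.649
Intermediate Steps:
Function('U')(S, v) = Mul(-3, Add(-13, S), Add(-5, v)) (Function('U')(S, v) = Mul(-3, Mul(Add(S, -13), Add(v, -5))) = Mul(-3, Mul(Add(-13, S), Add(-5, v))) = Mul(-3, Add(-13, S), Add(-5, v)))
p = Pow(10, Rational(1, 2)) (p = Pow(Add(Add(24, Mul(-1, -4)), Add(-195, Mul(15, 12), Mul(39, -1), Mul(-3, 12, -1))), Rational(1, 2)) = Pow(Add(Add(24, 4), Add(-195, 180, -39, 36)), Rational(1, 2)) = Pow(Add(28, -18), Rational(1, 2)) = Pow(10, Rational(1, 2)) ≈ 3.1623)
Mul(Pow(Add(-32, 48), Rational(1, 2)), p) = Mul(Pow(Add(-32, 48), Rational(1, 2)), Pow(10, Rational(1, 2))) = Mul(Pow(16, Rational(1, 2)), Pow(10, Rational(1, 2))) = Mul(4, Pow(10, Rational(1, 2)))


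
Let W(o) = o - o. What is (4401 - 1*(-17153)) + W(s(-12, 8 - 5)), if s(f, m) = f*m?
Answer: 21554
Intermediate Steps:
W(o) = 0
(4401 - 1*(-17153)) + W(s(-12, 8 - 5)) = (4401 - 1*(-17153)) + 0 = (4401 + 17153) + 0 = 21554 + 0 = 21554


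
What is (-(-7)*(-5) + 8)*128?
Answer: -3456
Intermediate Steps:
(-(-7)*(-5) + 8)*128 = (-7*5 + 8)*128 = (-35 + 8)*128 = -27*128 = -3456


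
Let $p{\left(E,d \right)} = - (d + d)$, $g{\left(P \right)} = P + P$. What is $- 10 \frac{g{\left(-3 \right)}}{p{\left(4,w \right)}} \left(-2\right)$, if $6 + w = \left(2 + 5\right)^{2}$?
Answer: $\frac{60}{43} \approx 1.3953$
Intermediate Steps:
$g{\left(P \right)} = 2 P$
$w = 43$ ($w = -6 + \left(2 + 5\right)^{2} = -6 + 7^{2} = -6 + 49 = 43$)
$p{\left(E,d \right)} = - 2 d$
$- 10 \frac{g{\left(-3 \right)}}{p{\left(4,w \right)}} \left(-2\right) = - 10 \frac{2 \left(-3\right)}{\left(-2\right) 43} \left(-2\right) = - 10 \left(- \frac{6}{-86}\right) \left(-2\right) = - 10 \left(\left(-6\right) \left(- \frac{1}{86}\right)\right) \left(-2\right) = \left(-10\right) \frac{3}{43} \left(-2\right) = \left(- \frac{30}{43}\right) \left(-2\right) = \frac{60}{43}$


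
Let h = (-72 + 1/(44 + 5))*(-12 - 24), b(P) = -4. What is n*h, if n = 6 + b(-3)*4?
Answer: -1269720/49 ≈ -25913.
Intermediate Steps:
h = 126972/49 (h = (-72 + 1/49)*(-36) = -3527/49*(-36) = 126972/49 ≈ 2591.3)
n = -10 (n = 6 - 4*4 = 6 - 16 = -10)
n*h = -10*126972/49 = -1269720/49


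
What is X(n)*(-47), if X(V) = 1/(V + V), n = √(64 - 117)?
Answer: 47*I*√53/106 ≈ 3.228*I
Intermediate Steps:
n = I*√53 (n = √(-53) = I*√53 ≈ 7.2801*I)
X(V) = 1/(2*V)
X(n)*(-47) = (1/(2*((I*√53))))*(-47) = ((-I*√53/53)/2)*(-47) = -I*√53/106*(-47) = 47*I*√53/106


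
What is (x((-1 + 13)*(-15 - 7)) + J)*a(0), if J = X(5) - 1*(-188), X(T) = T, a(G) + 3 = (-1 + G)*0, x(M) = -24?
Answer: -507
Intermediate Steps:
a(G) = -3 (a(G) = -3 + (-1 + G)*0 = -3 + 0 = -3)
J = 193 (J = 5 - 1*(-188) = 5 + 188 = 193)
(x((-1 + 13)*(-15 - 7)) + J)*a(0) = (-24 + 193)*(-3) = 169*(-3) = -507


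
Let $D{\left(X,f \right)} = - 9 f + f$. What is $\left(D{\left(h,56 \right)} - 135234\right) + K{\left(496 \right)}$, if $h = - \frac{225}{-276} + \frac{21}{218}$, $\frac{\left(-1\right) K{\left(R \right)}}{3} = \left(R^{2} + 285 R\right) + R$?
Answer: $-1299298$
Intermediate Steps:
$K{\left(R \right)} = - 858 R - 3 R^{2}$ ($K{\left(R \right)} = - 3 \left(\left(R^{2} + 285 R\right) + R\right) = - 3 \left(R^{2} + 286 R\right) = - 858 R - 3 R^{2}$)
$h = \frac{9141}{10028}$ ($h = \left(-225\right) \left(- \frac{1}{276}\right) + 21 \cdot \frac{1}{218} = \frac{75}{92} + \frac{21}{218} = \frac{9141}{10028} \approx 0.91155$)
$D{\left(X,f \right)} = - 8 f$
$\left(D{\left(h,56 \right)} - 135234\right) + K{\left(496 \right)} = \left(\left(-8\right) 56 - 135234\right) - 1488 \left(286 + 496\right) = \left(-448 - 135234\right) - 1488 \cdot 782 = -135682 - 1163616 = -1299298$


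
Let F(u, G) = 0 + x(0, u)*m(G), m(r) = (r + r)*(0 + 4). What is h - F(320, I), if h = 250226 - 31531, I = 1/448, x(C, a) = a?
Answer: 1530825/7 ≈ 2.1869e+5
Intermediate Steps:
I = 1/448 ≈ 0.0022321
m(r) = 8*r (m(r) = (2*r)*4 = 8*r)
F(u, G) = 8*G*u (F(u, G) = 0 + u*(8*G) = 0 + 8*G*u = 8*G*u)
h = 218695
h - F(320, I) = 218695 - 8*320/448 = 218695 - 1*40/7 = 218695 - 40/7 = 1530825/7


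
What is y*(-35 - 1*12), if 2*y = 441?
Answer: -20727/2 ≈ -10364.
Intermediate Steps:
y = 441/2 (y = (½)*441 = 441/2 ≈ 220.50)
y*(-35 - 1*12) = 441*(-35 - 1*12)/2 = 441*(-35 - 12)/2 = (441/2)*(-47) = -20727/2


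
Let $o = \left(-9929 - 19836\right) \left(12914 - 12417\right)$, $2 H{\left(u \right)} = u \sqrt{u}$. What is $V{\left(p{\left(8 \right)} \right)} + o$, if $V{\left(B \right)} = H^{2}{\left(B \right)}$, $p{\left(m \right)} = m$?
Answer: $-14793077$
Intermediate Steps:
$H{\left(u \right)} = \frac{u^{\frac{3}{2}}}{2}$ ($H{\left(u \right)} = \frac{u \sqrt{u}}{2} = \frac{u^{\frac{3}{2}}}{2}$)
$V{\left(B \right)} = \frac{B^{3}}{4}$ ($V{\left(B \right)} = \left(\frac{B^{\frac{3}{2}}}{2}\right)^{2} = \frac{B^{3}}{4}$)
$o = -14793205$ ($o = \left(-29765\right) 497 = -14793205$)
$V{\left(p{\left(8 \right)} \right)} + o = \frac{8^{3}}{4} - 14793205 = \frac{1}{4} \cdot 512 - 14793205 = 128 - 14793205 = -14793077$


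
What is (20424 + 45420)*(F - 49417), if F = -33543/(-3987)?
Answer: -1441193735376/443 ≈ -3.2533e+9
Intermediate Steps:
F = 3727/443 (F = -33543*(-1/3987) = 3727/443 ≈ 8.4131)
(20424 + 45420)*(F - 49417) = (20424 + 45420)*(3727/443 - 49417) = 65844*(-21888004/443) = -1441193735376/443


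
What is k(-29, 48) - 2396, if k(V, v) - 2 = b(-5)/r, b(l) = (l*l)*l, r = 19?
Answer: -45611/19 ≈ -2400.6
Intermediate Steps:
b(l) = l³ (b(l) = l²*l = l³)
k(V, v) = -87/19 (k(V, v) = 2 + (-5)³/19 = 2 - 125*1/19 = 2 - 125/19 = -87/19)
k(-29, 48) - 2396 = -87/19 - 2396 = -45611/19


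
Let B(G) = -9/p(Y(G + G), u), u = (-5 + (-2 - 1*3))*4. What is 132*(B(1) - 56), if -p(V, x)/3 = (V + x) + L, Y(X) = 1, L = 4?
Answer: -259116/35 ≈ -7403.3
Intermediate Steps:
u = -40 (u = (-5 + (-2 - 3))*4 = (-5 - 5)*4 = -10*4 = -40)
p(V, x) = -12 - 3*V - 3*x (p(V, x) = -3*((V + x) + 4) = -3*(4 + V + x) = -12 - 3*V - 3*x)
B(G) = -3/35 (B(G) = -9/(-12 - 3*1 - 3*(-40)) = -9/(-12 - 3 + 120) = -9/105 = -9*1/105 = -3/35)
132*(B(1) - 56) = 132*(-3/35 - 56) = 132*(-1963/35) = -259116/35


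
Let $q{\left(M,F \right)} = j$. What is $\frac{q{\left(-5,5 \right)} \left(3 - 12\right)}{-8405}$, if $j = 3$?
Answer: $\frac{27}{8405} \approx 0.0032124$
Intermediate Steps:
$q{\left(M,F \right)} = 3$
$\frac{q{\left(-5,5 \right)} \left(3 - 12\right)}{-8405} = \frac{3 \left(3 - 12\right)}{-8405} = 3 \left(-9\right) \left(- \frac{1}{8405}\right) = \left(-27\right) \left(- \frac{1}{8405}\right) = \frac{27}{8405}$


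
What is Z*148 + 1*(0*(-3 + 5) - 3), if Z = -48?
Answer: -7107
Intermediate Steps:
Z*148 + 1*(0*(-3 + 5) - 3) = -48*148 + 1*(0*(-3 + 5) - 3) = -7104 + 1*(0*2 - 3) = -7104 + 1*(0 - 3) = -7104 + 1*(-3) = -7104 - 3 = -7107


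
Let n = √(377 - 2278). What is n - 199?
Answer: -199 + I*√1901 ≈ -199.0 + 43.6*I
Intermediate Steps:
n = I*√1901 (n = √(-1901) = I*√1901 ≈ 43.6*I)
n - 199 = I*√1901 - 199 = -199 + I*√1901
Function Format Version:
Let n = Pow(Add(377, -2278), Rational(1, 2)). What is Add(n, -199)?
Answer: Add(-199, Mul(I, Pow(1901, Rational(1, 2)))) ≈ Add(-199.00, Mul(43.600, I))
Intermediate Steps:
n = Mul(I, Pow(1901, Rational(1, 2))) (n = Pow(-1901, Rational(1, 2)) = Mul(I, Pow(1901, Rational(1, 2))) ≈ Mul(43.600, I))
Add(n, -199) = Add(Mul(I, Pow(1901, Rational(1, 2))), -199) = Add(-199, Mul(I, Pow(1901, Rational(1, 2))))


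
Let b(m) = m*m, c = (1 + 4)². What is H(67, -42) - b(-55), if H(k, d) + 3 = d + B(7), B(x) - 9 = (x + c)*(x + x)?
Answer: -2613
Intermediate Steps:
c = 25 (c = 5² = 25)
B(x) = 9 + 2*x*(25 + x) (B(x) = 9 + (x + 25)*(x + x) = 9 + (25 + x)*(2*x) = 9 + 2*x*(25 + x))
b(m) = m²
H(k, d) = 454 + d (H(k, d) = -3 + (d + (9 + 2*7² + 50*7)) = -3 + (d + (9 + 2*49 + 350)) = -3 + (d + (9 + 98 + 350)) = -3 + (d + 457) = -3 + (457 + d) = 454 + d)
H(67, -42) - b(-55) = (454 - 42) - 1*(-55)² = 412 - 1*3025 = 412 - 3025 = -2613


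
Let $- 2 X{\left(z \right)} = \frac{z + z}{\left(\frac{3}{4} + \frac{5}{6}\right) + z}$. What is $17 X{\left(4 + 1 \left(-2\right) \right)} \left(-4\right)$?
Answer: $\frac{1632}{43} \approx 37.953$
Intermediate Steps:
$X{\left(z \right)} = - \frac{z}{\frac{19}{12} + z}$ ($X{\left(z \right)} = - \frac{\left(z + z\right) \frac{1}{\left(\frac{3}{4} + \frac{5}{6}\right) + z}}{2} = - \frac{2 z \frac{1}{\left(3 \cdot \frac{1}{4} + 5 \cdot \frac{1}{6}\right) + z}}{2} = - \frac{2 z \frac{1}{\left(\frac{3}{4} + \frac{5}{6}\right) + z}}{2} = - \frac{2 z \frac{1}{\frac{19}{12} + z}}{2} = - \frac{z}{\frac{19}{12} + z}$)
$17 X{\left(4 + 1 \left(-2\right) \right)} \left(-4\right) = 17 \left(- \frac{12 \left(4 + 1 \left(-2\right)\right)}{19 + 12 \left(4 + 1 \left(-2\right)\right)}\right) \left(-4\right) = 17 \left(- \frac{12 \left(4 - 2\right)}{19 + 12 \left(4 - 2\right)}\right) \left(-4\right) = 17 \left(\left(-12\right) 2 \frac{1}{19 + 12 \cdot 2}\right) \left(-4\right) = 17 \left(\left(-12\right) 2 \frac{1}{19 + 24}\right) \left(-4\right) = 17 \left(\left(-12\right) 2 \cdot \frac{1}{43}\right) \left(-4\right) = 17 \left(- \frac{24}{43}\right) \left(-4\right) = \left(- \frac{408}{43}\right) \left(-4\right) = \frac{1632}{43}$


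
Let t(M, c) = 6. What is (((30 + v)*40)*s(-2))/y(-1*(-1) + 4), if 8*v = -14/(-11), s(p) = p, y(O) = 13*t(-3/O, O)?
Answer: -13270/429 ≈ -30.932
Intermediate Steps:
y(O) = 78 (y(O) = 13*6 = 78)
v = 7/44 (v = (-14/(-11))/8 = (-14*(-1/11))/8 = (1/8)*(14/11) = 7/44 ≈ 0.15909)
(((30 + v)*40)*s(-2))/y(-1*(-1) + 4) = (((30 + 7/44)*40)*(-2))/78 = (((1327/44)*40)*(-2))*(1/78) = ((13270/11)*(-2))*(1/78) = -26540/11*1/78 = -13270/429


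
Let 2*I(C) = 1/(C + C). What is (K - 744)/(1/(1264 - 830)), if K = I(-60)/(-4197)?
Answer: -162623341223/503640 ≈ -3.2290e+5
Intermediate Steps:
I(C) = 1/(4*C) (I(C) = 1/(2*(C + C)) = 1/(2*((2*C))) = (1/(2*C))/2 = 1/(4*C))
K = 1/1007280 (K = ((¼)/(-60))/(-4197) = ((¼)*(-1/60))*(-1/4197) = -1/240*(-1/4197) = 1/1007280 ≈ 9.9277e-7)
(K - 744)/(1/(1264 - 830)) = (1/1007280 - 744)/(1/(1264 - 830)) = -749416319/(1007280*(1/434)) = -749416319/(1007280*1/434) = -749416319/1007280*434 = -162623341223/503640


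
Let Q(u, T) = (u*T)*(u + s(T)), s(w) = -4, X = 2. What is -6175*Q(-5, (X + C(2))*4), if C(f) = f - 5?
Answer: 1111500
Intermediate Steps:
C(f) = -5 + f
Q(u, T) = T*u*(-4 + u) (Q(u, T) = (u*T)*(u - 4) = (T*u)*(-4 + u) = T*u*(-4 + u))
-6175*Q(-5, (X + C(2))*4) = -6175*(2 + (-5 + 2))*4*(-5)*(-4 - 5) = -6175*(2 - 3)*4*(-5)*(-9) = -6175*(-1*4)*(-5)*(-9) = -(-24700)*(-5)*(-9) = -6175*(-180) = 1111500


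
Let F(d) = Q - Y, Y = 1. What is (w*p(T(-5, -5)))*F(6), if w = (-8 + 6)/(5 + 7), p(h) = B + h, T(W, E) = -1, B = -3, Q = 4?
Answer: 2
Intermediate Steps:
p(h) = -3 + h
w = -1/6 (w = -2/12 = -2*1/12 = -1/6 ≈ -0.16667)
F(d) = 3 (F(d) = 4 - 1*1 = 4 - 1 = 3)
(w*p(T(-5, -5)))*F(6) = -(-3 - 1)/6*3 = -1/6*(-4)*3 = (2/3)*3 = 2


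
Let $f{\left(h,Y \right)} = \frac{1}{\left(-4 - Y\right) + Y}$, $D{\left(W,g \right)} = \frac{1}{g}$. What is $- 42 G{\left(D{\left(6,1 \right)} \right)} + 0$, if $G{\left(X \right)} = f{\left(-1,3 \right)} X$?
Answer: $\frac{21}{2} \approx 10.5$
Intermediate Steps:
$f{\left(h,Y \right)} = - \frac{1}{4}$ ($f{\left(h,Y \right)} = \frac{1}{-4} = - \frac{1}{4}$)
$G{\left(X \right)} = - \frac{X}{4}$
$- 42 G{\left(D{\left(6,1 \right)} \right)} + 0 = - 42 \left(- \frac{1}{4 \cdot 1}\right) + 0 = - 42 \left(\left(- \frac{1}{4}\right) 1\right) + 0 = \left(-42\right) \left(- \frac{1}{4}\right) + 0 = \frac{21}{2} + 0 = \frac{21}{2}$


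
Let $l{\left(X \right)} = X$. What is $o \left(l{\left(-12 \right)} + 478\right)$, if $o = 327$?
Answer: $152382$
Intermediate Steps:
$o \left(l{\left(-12 \right)} + 478\right) = 327 \left(-12 + 478\right) = 327 \cdot 466 = 152382$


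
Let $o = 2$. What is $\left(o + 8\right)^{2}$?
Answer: $100$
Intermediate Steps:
$\left(o + 8\right)^{2} = \left(2 + 8\right)^{2} = 10^{2} = 100$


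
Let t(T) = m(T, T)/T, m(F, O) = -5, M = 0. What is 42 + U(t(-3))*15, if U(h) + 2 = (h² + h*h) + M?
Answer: 286/3 ≈ 95.333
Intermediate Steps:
t(T) = -5/T
U(h) = -2 + 2*h² (U(h) = -2 + ((h² + h*h) + 0) = -2 + ((h² + h²) + 0) = -2 + (2*h² + 0) = -2 + 2*h²)
42 + U(t(-3))*15 = 42 + (-2 + 2*(-5/(-3))²)*15 = 42 + (-2 + 2*(-5*(-⅓))²)*15 = 42 + (-2 + 2*(5/3)²)*15 = 42 + (-2 + 2*(25/9))*15 = 42 + (-2 + 50/9)*15 = 42 + (32/9)*15 = 42 + 160/3 = 286/3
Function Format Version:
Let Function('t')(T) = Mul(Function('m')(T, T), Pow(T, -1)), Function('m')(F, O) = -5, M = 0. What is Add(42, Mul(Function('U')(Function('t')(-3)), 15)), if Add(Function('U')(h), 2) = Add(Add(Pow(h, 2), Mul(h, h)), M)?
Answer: Rational(286, 3) ≈ 95.333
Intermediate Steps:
Function('t')(T) = Mul(-5, Pow(T, -1))
Function('U')(h) = Add(-2, Mul(2, Pow(h, 2))) (Function('U')(h) = Add(-2, Add(Add(Pow(h, 2), Mul(h, h)), 0)) = Add(-2, Add(Add(Pow(h, 2), Pow(h, 2)), 0)) = Add(-2, Add(Mul(2, Pow(h, 2)), 0)) = Add(-2, Mul(2, Pow(h, 2))))
Add(42, Mul(Function('U')(Function('t')(-3)), 15)) = Add(42, Mul(Add(-2, Mul(2, Pow(Mul(-5, Pow(-3, -1)), 2))), 15)) = Add(42, Mul(Add(-2, Mul(2, Pow(Mul(-5, Rational(-1, 3)), 2))), 15)) = Add(42, Mul(Add(-2, Mul(2, Pow(Rational(5, 3), 2))), 15)) = Add(42, Mul(Add(-2, Mul(2, Rational(25, 9))), 15)) = Add(42, Mul(Add(-2, Rational(50, 9)), 15)) = Add(42, Mul(Rational(32, 9), 15)) = Add(42, Rational(160, 3)) = Rational(286, 3)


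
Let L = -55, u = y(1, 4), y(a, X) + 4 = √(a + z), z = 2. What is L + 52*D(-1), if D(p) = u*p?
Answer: 153 - 52*√3 ≈ 62.933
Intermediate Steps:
y(a, X) = -4 + √(2 + a) (y(a, X) = -4 + √(a + 2) = -4 + √(2 + a))
u = -4 + √3 (u = -4 + √(2 + 1) = -4 + √3 ≈ -2.2679)
D(p) = p*(-4 + √3) (D(p) = (-4 + √3)*p = p*(-4 + √3))
L + 52*D(-1) = -55 + 52*(-(-4 + √3)) = -55 + 52*(4 - √3) = -55 + (208 - 52*√3) = 153 - 52*√3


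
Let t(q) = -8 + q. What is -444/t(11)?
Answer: -148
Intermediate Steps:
-444/t(11) = -444/(-8 + 11) = -444/3 = -444*⅓ = -148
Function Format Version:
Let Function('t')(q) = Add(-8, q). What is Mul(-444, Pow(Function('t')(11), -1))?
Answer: -148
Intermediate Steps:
Mul(-444, Pow(Function('t')(11), -1)) = Mul(-444, Pow(Add(-8, 11), -1)) = Mul(-444, Pow(3, -1)) = Mul(-444, Rational(1, 3)) = -148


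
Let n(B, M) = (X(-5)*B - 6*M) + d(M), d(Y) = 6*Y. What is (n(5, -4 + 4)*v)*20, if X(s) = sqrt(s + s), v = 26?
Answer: 2600*I*sqrt(10) ≈ 8221.9*I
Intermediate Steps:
X(s) = sqrt(2)*sqrt(s) (X(s) = sqrt(2*s) = sqrt(2)*sqrt(s))
n(B, M) = I*B*sqrt(10) (n(B, M) = ((sqrt(2)*sqrt(-5))*B - 6*M) + 6*M = ((sqrt(2)*(I*sqrt(5)))*B - 6*M) + 6*M = ((I*sqrt(10))*B - 6*M) + 6*M = (I*B*sqrt(10) - 6*M) + 6*M = (-6*M + I*B*sqrt(10)) + 6*M = I*B*sqrt(10))
(n(5, -4 + 4)*v)*20 = ((I*5*sqrt(10))*26)*20 = ((5*I*sqrt(10))*26)*20 = (130*I*sqrt(10))*20 = 2600*I*sqrt(10)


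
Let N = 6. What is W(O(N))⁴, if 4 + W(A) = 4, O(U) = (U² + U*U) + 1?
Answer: 0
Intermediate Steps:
O(U) = 1 + 2*U² (O(U) = (U² + U²) + 1 = 2*U² + 1 = 1 + 2*U²)
W(A) = 0 (W(A) = -4 + 4 = 0)
W(O(N))⁴ = 0⁴ = 0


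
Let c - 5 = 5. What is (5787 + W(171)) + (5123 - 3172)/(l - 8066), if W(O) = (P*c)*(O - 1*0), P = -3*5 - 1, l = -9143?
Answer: -371251708/17209 ≈ -21573.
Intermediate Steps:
P = -16 (P = -15 - 1 = -16)
c = 10 (c = 5 + 5 = 10)
W(O) = -160*O (W(O) = (-16*10)*(O - 1*0) = -160*(O + 0) = -160*O)
(5787 + W(171)) + (5123 - 3172)/(l - 8066) = (5787 - 160*171) + (5123 - 3172)/(-9143 - 8066) = (5787 - 27360) + 1951/(-17209) = -21573 + 1951*(-1/17209) = -21573 - 1951/17209 = -371251708/17209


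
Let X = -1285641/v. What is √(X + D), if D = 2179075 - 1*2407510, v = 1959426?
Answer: I*√220973669276254/31102 ≈ 477.95*I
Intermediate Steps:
D = -228435 (D = 2179075 - 2407510 = -228435)
X = -20407/31102 (X = -1285641/1959426 = -1285641*1/1959426 = -20407/31102 ≈ -0.65613)
√(X + D) = √(-20407/31102 - 228435) = √(-7104805777/31102) = I*√220973669276254/31102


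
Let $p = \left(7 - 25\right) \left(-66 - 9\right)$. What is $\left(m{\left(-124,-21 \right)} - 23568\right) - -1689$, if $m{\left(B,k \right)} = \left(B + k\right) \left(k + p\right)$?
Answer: $-214584$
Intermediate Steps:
$p = 1350$ ($p = \left(-18\right) \left(-75\right) = 1350$)
$m{\left(B,k \right)} = \left(1350 + k\right) \left(B + k\right)$ ($m{\left(B,k \right)} = \left(B + k\right) \left(k + 1350\right) = \left(B + k\right) \left(1350 + k\right) = \left(1350 + k\right) \left(B + k\right)$)
$\left(m{\left(-124,-21 \right)} - 23568\right) - -1689 = \left(\left(\left(-21\right)^{2} + 1350 \left(-124\right) + 1350 \left(-21\right) - -2604\right) - 23568\right) - -1689 = \left(\left(441 - 167400 - 28350 + 2604\right) - 23568\right) + \left(1775 - 86\right) = \left(-192705 - 23568\right) + 1689 = -216273 + 1689 = -214584$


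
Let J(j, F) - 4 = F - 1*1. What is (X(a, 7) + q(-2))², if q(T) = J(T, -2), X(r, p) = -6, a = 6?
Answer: 25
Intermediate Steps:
J(j, F) = 3 + F (J(j, F) = 4 + (F - 1*1) = 4 + (F - 1) = 4 + (-1 + F) = 3 + F)
q(T) = 1 (q(T) = 3 - 2 = 1)
(X(a, 7) + q(-2))² = (-6 + 1)² = (-5)² = 25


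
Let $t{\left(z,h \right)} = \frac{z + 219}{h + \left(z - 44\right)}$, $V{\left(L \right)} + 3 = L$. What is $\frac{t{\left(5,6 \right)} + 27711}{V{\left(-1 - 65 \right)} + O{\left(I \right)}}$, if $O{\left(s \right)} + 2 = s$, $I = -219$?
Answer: $- \frac{914239}{9570} \approx -95.532$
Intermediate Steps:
$V{\left(L \right)} = -3 + L$
$O{\left(s \right)} = -2 + s$
$t{\left(z,h \right)} = \frac{219 + z}{-44 + h + z}$ ($t{\left(z,h \right)} = \frac{219 + z}{h + \left(-44 + z\right)} = \frac{219 + z}{-44 + h + z}$)
$\frac{t{\left(5,6 \right)} + 27711}{V{\left(-1 - 65 \right)} + O{\left(I \right)}} = \frac{\frac{219 + 5}{-44 + 6 + 5} + 27711}{\left(-3 - 66\right) - 221} = \frac{\frac{1}{-33} \cdot 224 + 27711}{\left(-3 - 66\right) - 221} = \frac{\left(- \frac{1}{33}\right) 224 + 27711}{-69 - 221} = \frac{- \frac{224}{33} + 27711}{-290} = \frac{914239}{33} \left(- \frac{1}{290}\right) = - \frac{914239}{9570}$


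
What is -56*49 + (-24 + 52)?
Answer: -2716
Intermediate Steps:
-56*49 + (-24 + 52) = -2744 + 28 = -2716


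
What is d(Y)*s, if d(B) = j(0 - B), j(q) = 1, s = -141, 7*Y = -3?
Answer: -141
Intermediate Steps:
Y = -3/7 (Y = (1/7)*(-3) = -3/7 ≈ -0.42857)
d(B) = 1
d(Y)*s = 1*(-141) = -141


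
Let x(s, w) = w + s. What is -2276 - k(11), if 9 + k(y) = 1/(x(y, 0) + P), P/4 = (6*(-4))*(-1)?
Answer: -242570/107 ≈ -2267.0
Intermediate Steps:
x(s, w) = s + w
P = 96 (P = 4*((6*(-4))*(-1)) = 4*(-24*(-1)) = 4*24 = 96)
k(y) = -9 + 1/(96 + y) (k(y) = -9 + 1/((y + 0) + 96) = -9 + 1/(y + 96) = -9 + 1/(96 + y))
-2276 - k(11) = -2276 - (-863 - 9*11)/(96 + 11) = -2276 - (-863 - 99)/107 = -2276 - (-962)/107 = -2276 - 1*(-962/107) = -2276 + 962/107 = -242570/107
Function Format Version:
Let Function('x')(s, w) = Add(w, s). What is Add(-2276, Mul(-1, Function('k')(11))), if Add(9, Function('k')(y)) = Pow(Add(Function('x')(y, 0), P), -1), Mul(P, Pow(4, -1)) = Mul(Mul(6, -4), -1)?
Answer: Rational(-242570, 107) ≈ -2267.0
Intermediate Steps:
Function('x')(s, w) = Add(s, w)
P = 96 (P = Mul(4, Mul(Mul(6, -4), -1)) = Mul(4, Mul(-24, -1)) = Mul(4, 24) = 96)
Function('k')(y) = Add(-9, Pow(Add(96, y), -1)) (Function('k')(y) = Add(-9, Pow(Add(Add(y, 0), 96), -1)) = Add(-9, Pow(Add(y, 96), -1)) = Add(-9, Pow(Add(96, y), -1)))
Add(-2276, Mul(-1, Function('k')(11))) = Add(-2276, Mul(-1, Mul(Pow(Add(96, 11), -1), Add(-863, Mul(-9, 11))))) = Add(-2276, Mul(-1, Mul(Pow(107, -1), Add(-863, -99)))) = Add(-2276, Mul(-1, Mul(Rational(1, 107), -962))) = Add(-2276, Mul(-1, Rational(-962, 107))) = Add(-2276, Rational(962, 107)) = Rational(-242570, 107)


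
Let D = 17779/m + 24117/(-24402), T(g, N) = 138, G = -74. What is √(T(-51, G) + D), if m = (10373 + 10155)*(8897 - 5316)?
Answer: √15620414656800967528805/10677439052 ≈ 11.705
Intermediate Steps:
m = 73510768 (m = 20528*3581 = 73510768)
D = -295404224783/298968293456 (D = 17779/73510768 + 24117/(-24402) = 17779*(1/73510768) + 24117*(-1/24402) = 17779/73510768 - 8039/8134 = -295404224783/298968293456 ≈ -0.98808)
√(T(-51, G) + D) = √(138 - 295404224783/298968293456) = √(40962220272145/298968293456) = √15620414656800967528805/10677439052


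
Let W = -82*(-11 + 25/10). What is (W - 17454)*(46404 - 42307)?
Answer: -68653429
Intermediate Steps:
W = 697 (W = -82*(-11 + 25*(1/10)) = -82*(-11 + 5/2) = -82*(-17/2) = 697)
(W - 17454)*(46404 - 42307) = (697 - 17454)*(46404 - 42307) = -16757*4097 = -68653429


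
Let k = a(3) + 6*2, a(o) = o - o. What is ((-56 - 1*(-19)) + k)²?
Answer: 625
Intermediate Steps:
a(o) = 0
k = 12 (k = 0 + 6*2 = 0 + 12 = 12)
((-56 - 1*(-19)) + k)² = ((-56 - 1*(-19)) + 12)² = ((-56 + 19) + 12)² = (-37 + 12)² = (-25)² = 625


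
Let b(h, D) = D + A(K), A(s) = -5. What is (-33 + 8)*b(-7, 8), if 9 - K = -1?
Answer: -75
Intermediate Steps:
K = 10 (K = 9 - 1*(-1) = 9 + 1 = 10)
b(h, D) = -5 + D (b(h, D) = D - 5 = -5 + D)
(-33 + 8)*b(-7, 8) = (-33 + 8)*(-5 + 8) = -25*3 = -75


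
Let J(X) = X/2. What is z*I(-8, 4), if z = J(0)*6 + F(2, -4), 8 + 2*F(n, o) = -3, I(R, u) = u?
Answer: -22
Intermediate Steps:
J(X) = X/2 (J(X) = X*(½) = X/2)
F(n, o) = -11/2 (F(n, o) = -4 + (½)*(-3) = -4 - 3/2 = -11/2)
z = -11/2 (z = ((½)*0)*6 - 11/2 = 0*6 - 11/2 = 0 - 11/2 = -11/2 ≈ -5.5000)
z*I(-8, 4) = -11/2*4 = -22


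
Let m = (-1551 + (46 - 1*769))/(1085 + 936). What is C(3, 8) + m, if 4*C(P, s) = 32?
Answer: 13894/2021 ≈ 6.8748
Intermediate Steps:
C(P, s) = 8 (C(P, s) = (1/4)*32 = 8)
m = -2274/2021 (m = (-1551 + (46 - 769))/2021 = (-1551 - 723)*(1/2021) = -2274*1/2021 = -2274/2021 ≈ -1.1252)
C(3, 8) + m = 8 - 2274/2021 = 13894/2021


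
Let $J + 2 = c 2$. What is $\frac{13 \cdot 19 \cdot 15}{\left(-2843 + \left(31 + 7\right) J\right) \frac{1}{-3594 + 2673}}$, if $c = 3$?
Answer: $\frac{29165}{23} \approx 1268.0$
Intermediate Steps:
$J = 4$ ($J = -2 + 3 \cdot 2 = -2 + 6 = 4$)
$\frac{13 \cdot 19 \cdot 15}{\left(-2843 + \left(31 + 7\right) J\right) \frac{1}{-3594 + 2673}} = \frac{13 \cdot 19 \cdot 15}{\left(-2843 + \left(31 + 7\right) 4\right) \frac{1}{-3594 + 2673}} = \frac{247 \cdot 15}{\left(-2843 + 38 \cdot 4\right) \frac{1}{-921}} = \frac{3705}{\left(-2843 + 152\right) \left(- \frac{1}{921}\right)} = \frac{3705}{\left(-2691\right) \left(- \frac{1}{921}\right)} = \frac{3705}{\frac{897}{307}} = 3705 \cdot \frac{307}{897} = \frac{29165}{23}$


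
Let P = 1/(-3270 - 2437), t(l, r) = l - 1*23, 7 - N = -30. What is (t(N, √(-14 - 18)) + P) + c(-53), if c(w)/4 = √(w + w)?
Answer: 79897/5707 + 4*I*√106 ≈ 14.0 + 41.182*I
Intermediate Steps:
N = 37 (N = 7 - 1*(-30) = 7 + 30 = 37)
c(w) = 4*√2*√w (c(w) = 4*√(w + w) = 4*√(2*w) = 4*(√2*√w) = 4*√2*√w)
t(l, r) = -23 + l (t(l, r) = l - 23 = -23 + l)
P = -1/5707 (P = 1/(-5707) = -1/5707 ≈ -0.00017522)
(t(N, √(-14 - 18)) + P) + c(-53) = ((-23 + 37) - 1/5707) + 4*√2*√(-53) = (14 - 1/5707) + 4*√2*(I*√53) = 79897/5707 + 4*I*√106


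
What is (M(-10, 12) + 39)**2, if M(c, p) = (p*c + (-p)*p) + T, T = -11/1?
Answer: 55696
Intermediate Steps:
T = -11 (T = -11*1 = -11)
M(c, p) = -11 - p**2 + c*p (M(c, p) = (p*c + (-p)*p) - 11 = (c*p - p**2) - 11 = (-p**2 + c*p) - 11 = -11 - p**2 + c*p)
(M(-10, 12) + 39)**2 = ((-11 - 1*12**2 - 10*12) + 39)**2 = ((-11 - 1*144 - 120) + 39)**2 = ((-11 - 144 - 120) + 39)**2 = (-275 + 39)**2 = (-236)**2 = 55696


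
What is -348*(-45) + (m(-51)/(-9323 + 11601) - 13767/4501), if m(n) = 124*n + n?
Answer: 9441545787/603134 ≈ 15654.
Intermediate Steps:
m(n) = 125*n
-348*(-45) + (m(-51)/(-9323 + 11601) - 13767/4501) = -348*(-45) + ((125*(-51))/(-9323 + 11601) - 13767/4501) = 15660 + (-6375/2278 - 13767*1/4501) = 15660 + (-6375*1/2278 - 13767/4501) = 15660 + (-375/134 - 13767/4501) = 15660 - 3532653/603134 = 9441545787/603134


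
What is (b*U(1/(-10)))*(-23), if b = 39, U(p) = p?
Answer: 897/10 ≈ 89.700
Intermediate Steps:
(b*U(1/(-10)))*(-23) = (39/(-10))*(-23) = (39*(-⅒))*(-23) = -39/10*(-23) = 897/10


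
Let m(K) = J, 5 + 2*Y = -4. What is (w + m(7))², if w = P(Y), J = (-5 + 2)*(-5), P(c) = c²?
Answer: 19881/16 ≈ 1242.6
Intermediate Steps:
Y = -9/2 (Y = -5/2 + (½)*(-4) = -5/2 - 2 = -9/2 ≈ -4.5000)
J = 15 (J = -3*(-5) = 15)
m(K) = 15
w = 81/4 (w = (-9/2)² = 81/4 ≈ 20.250)
(w + m(7))² = (81/4 + 15)² = (141/4)² = 19881/16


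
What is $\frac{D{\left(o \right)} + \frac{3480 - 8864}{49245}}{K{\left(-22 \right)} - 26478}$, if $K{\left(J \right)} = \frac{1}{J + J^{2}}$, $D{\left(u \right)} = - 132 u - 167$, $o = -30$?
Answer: $- \frac{4109179822}{28685998075} \approx -0.14325$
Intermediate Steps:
$D{\left(u \right)} = -167 - 132 u$
$\frac{D{\left(o \right)} + \frac{3480 - 8864}{49245}}{K{\left(-22 \right)} - 26478} = \frac{\left(-167 - -3960\right) + \frac{3480 - 8864}{49245}}{\frac{1}{\left(-22\right) \left(1 - 22\right)} - 26478} = \frac{\left(-167 + 3960\right) - \frac{5384}{49245}}{- \frac{1}{22 \left(-21\right)} - 26478} = \frac{3793 - \frac{5384}{49245}}{\left(- \frac{1}{22}\right) \left(- \frac{1}{21}\right) - 26478} = \frac{186780901}{49245 \left(\frac{1}{462} - 26478\right)} = \frac{186780901}{49245 \left(- \frac{12232835}{462}\right)} = \frac{186780901}{49245} \left(- \frac{462}{12232835}\right) = - \frac{4109179822}{28685998075}$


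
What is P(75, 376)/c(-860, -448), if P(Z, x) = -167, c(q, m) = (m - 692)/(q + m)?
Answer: -18203/95 ≈ -191.61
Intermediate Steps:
c(q, m) = (-692 + m)/(m + q)
P(75, 376)/c(-860, -448) = -167*(-448 - 860)/(-692 - 448) = -167/(-1140/(-1308)) = -167/((-1/1308*(-1140))) = -167/95/109 = -167*109/95 = -18203/95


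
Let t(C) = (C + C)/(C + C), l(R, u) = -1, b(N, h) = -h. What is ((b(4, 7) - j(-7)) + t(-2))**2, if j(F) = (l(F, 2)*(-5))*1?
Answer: 121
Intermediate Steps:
j(F) = 5 (j(F) = -1*(-5)*1 = 5*1 = 5)
t(C) = 1 (t(C) = (2*C)/((2*C)) = (2*C)*(1/(2*C)) = 1)
((b(4, 7) - j(-7)) + t(-2))**2 = ((-1*7 - 1*5) + 1)**2 = ((-7 - 5) + 1)**2 = (-12 + 1)**2 = (-11)**2 = 121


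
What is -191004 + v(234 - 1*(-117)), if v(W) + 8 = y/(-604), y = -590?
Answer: -57685329/302 ≈ -1.9101e+5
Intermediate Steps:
v(W) = -2121/302 (v(W) = -8 - 590/(-604) = -8 - 590*(-1/604) = -8 + 295/302 = -2121/302)
-191004 + v(234 - 1*(-117)) = -191004 - 2121/302 = -57685329/302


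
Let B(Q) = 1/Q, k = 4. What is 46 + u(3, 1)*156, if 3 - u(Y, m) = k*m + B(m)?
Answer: -266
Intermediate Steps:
u(Y, m) = 3 - 1/m - 4*m (u(Y, m) = 3 - (4*m + 1/m) = 3 - (1/m + 4*m) = 3 + (-1/m - 4*m) = 3 - 1/m - 4*m)
46 + u(3, 1)*156 = 46 + (3 - 1/1 - 4*1)*156 = 46 + (3 - 1*1 - 4)*156 = 46 + (3 - 1 - 4)*156 = 46 - 2*156 = 46 - 312 = -266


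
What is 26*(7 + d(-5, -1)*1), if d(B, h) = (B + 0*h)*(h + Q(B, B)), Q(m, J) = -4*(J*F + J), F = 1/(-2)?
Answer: -988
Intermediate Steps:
F = -½ ≈ -0.50000
Q(m, J) = -2*J (Q(m, J) = -4*(J*(-½) + J) = -4*(-J/2 + J) = -2*J)
d(B, h) = B*(h - 2*B) (d(B, h) = (B + 0*h)*(h - 2*B) = (B + 0)*(h - 2*B) = B*(h - 2*B))
26*(7 + d(-5, -1)*1) = 26*(7 - 5*(-1 - 2*(-5))*1) = 26*(7 - 5*(-1 + 10)*1) = 26*(7 - 5*9*1) = 26*(7 - 45*1) = 26*(7 - 45) = 26*(-38) = -988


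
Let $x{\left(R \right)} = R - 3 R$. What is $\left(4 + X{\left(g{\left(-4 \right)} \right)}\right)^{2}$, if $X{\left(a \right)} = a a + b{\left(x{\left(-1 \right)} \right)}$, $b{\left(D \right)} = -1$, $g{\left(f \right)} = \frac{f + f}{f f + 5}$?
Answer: $\frac{1923769}{194481} \approx 9.8918$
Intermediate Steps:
$x{\left(R \right)} = - 2 R$
$g{\left(f \right)} = \frac{2 f}{5 + f^{2}}$ ($g{\left(f \right)} = \frac{2 f}{f^{2} + 5} = \frac{2 f}{5 + f^{2}}$)
$X{\left(a \right)} = -1 + a^{2}$ ($X{\left(a \right)} = a a - 1 = a^{2} - 1 = -1 + a^{2}$)
$\left(4 + X{\left(g{\left(-4 \right)} \right)}\right)^{2} = \left(4 - \left(1 - \left(2 \left(-4\right) \frac{1}{5 + \left(-4\right)^{2}}\right)^{2}\right)\right)^{2} = \left(4 - \left(1 - \left(2 \left(-4\right) \frac{1}{5 + 16}\right)^{2}\right)\right)^{2} = \left(4 - \left(1 - \left(2 \left(-4\right) \frac{1}{21}\right)^{2}\right)\right)^{2} = \left(4 - \left(1 - \left(- \frac{8}{21}\right)^{2}\right)\right)^{2} = \left(4 + \left(-1 + \frac{64}{441}\right)\right)^{2} = \left(4 - \frac{377}{441}\right)^{2} = \left(\frac{1387}{441}\right)^{2} = \frac{1923769}{194481}$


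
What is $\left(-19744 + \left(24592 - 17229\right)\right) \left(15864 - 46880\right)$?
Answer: $384009096$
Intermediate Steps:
$\left(-19744 + \left(24592 - 17229\right)\right) \left(15864 - 46880\right) = \left(-19744 + 7363\right) \left(-31016\right) = \left(-12381\right) \left(-31016\right) = 384009096$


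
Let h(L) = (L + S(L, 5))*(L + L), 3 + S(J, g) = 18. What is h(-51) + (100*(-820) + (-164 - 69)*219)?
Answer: -129355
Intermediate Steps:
S(J, g) = 15 (S(J, g) = -3 + 18 = 15)
h(L) = 2*L*(15 + L) (h(L) = (L + 15)*(L + L) = (15 + L)*(2*L) = 2*L*(15 + L))
h(-51) + (100*(-820) + (-164 - 69)*219) = 2*(-51)*(15 - 51) + (100*(-820) + (-164 - 69)*219) = 2*(-51)*(-36) + (-82000 - 233*219) = 3672 + (-82000 - 51027) = 3672 - 133027 = -129355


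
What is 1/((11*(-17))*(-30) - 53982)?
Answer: -1/48372 ≈ -2.0673e-5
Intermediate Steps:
1/((11*(-17))*(-30) - 53982) = 1/(-187*(-30) - 53982) = 1/(5610 - 53982) = 1/(-48372) = -1/48372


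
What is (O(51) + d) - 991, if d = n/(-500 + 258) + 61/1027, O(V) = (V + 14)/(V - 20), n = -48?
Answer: -3808536253/3852277 ≈ -988.65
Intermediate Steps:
O(V) = (14 + V)/(-20 + V)
d = 32029/124267 (d = -48/(-500 + 258) + 61/1027 = -48/(-242) + 61*(1/1027) = -48*(-1/242) + 61/1027 = 24/121 + 61/1027 = 32029/124267 ≈ 0.25774)
(O(51) + d) - 991 = ((14 + 51)/(-20 + 51) + 32029/124267) - 991 = (65/31 + 32029/124267) - 991 = 9070254/3852277 - 991 = -3808536253/3852277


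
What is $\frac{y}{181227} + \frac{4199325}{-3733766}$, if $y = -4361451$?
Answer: $- \frac{5681889508747}{225553070294} \approx -25.191$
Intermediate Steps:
$\frac{y}{181227} + \frac{4199325}{-3733766} = - \frac{4361451}{181227} + \frac{4199325}{-3733766} = \left(-4361451\right) \frac{1}{181227} + 4199325 \left(- \frac{1}{3733766}\right) = - \frac{1453817}{60409} - \frac{4199325}{3733766} = - \frac{5681889508747}{225553070294}$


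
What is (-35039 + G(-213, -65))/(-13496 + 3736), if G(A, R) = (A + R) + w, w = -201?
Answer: 17759/4880 ≈ 3.6391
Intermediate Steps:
G(A, R) = -201 + A + R (G(A, R) = (A + R) - 201 = -201 + A + R)
(-35039 + G(-213, -65))/(-13496 + 3736) = (-35039 + (-201 - 213 - 65))/(-13496 + 3736) = (-35039 - 479)/(-9760) = -35518*(-1/9760) = 17759/4880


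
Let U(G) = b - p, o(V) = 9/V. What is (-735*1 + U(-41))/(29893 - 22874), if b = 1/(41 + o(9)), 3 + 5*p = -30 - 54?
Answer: -150691/1473990 ≈ -0.10223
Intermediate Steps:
p = -87/5 (p = -⅗ + (-30 - 54)/5 = -⅗ + (⅕)*(-84) = -⅗ - 84/5 = -87/5 ≈ -17.400)
b = 1/42 (b = 1/(41 + 9/9) = 1/(41 + 9*(⅑)) = 1/(41 + 1) = 1/42 ≈ 0.023810)
U(G) = 3659/210 (U(G) = 1/42 - 1*(-87/5) = 1/42 + 87/5 = 3659/210)
(-735*1 + U(-41))/(29893 - 22874) = (-735*1 + 3659/210)/(29893 - 22874) = (-735 + 3659/210)/7019 = -150691/210*1/7019 = -150691/1473990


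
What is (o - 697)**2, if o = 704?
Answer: 49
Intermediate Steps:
(o - 697)**2 = (704 - 697)**2 = 7**2 = 49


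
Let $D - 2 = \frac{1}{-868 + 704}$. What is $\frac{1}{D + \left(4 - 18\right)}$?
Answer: $- \frac{164}{1969} \approx -0.083291$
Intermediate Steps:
$D = \frac{327}{164}$ ($D = 2 + \frac{1}{-868 + 704} = 2 + \frac{1}{-164} = 2 - \frac{1}{164} = \frac{327}{164} \approx 1.9939$)
$\frac{1}{D + \left(4 - 18\right)} = \frac{1}{\frac{327}{164} + \left(4 - 18\right)} = \frac{1}{\frac{327}{164} - 14} = \frac{1}{- \frac{1969}{164}} = - \frac{164}{1969}$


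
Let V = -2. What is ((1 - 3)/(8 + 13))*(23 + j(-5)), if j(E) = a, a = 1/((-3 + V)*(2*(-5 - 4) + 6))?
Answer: -1381/630 ≈ -2.1921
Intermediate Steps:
a = 1/60 (a = 1/((-3 - 2)*(2*(-5 - 4) + 6)) = 1/(-5*(2*(-9) + 6)) = 1/(-5*(-18 + 6)) = 1/(-5*(-12)) = 1/60 ≈ 0.016667)
j(E) = 1/60
((1 - 3)/(8 + 13))*(23 + j(-5)) = ((1 - 3)/(8 + 13))*(23 + 1/60) = -2/21*(1381/60) = -2*1/21*(1381/60) = -2/21*1381/60 = -1381/630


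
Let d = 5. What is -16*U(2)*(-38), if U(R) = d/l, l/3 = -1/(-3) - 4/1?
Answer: -3040/11 ≈ -276.36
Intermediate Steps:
l = -11 (l = 3*(-1/(-3) - 4/1) = 3*(-1*(-⅓) - 4*1) = 3*(⅓ - 4) = 3*(-11/3) = -11)
U(R) = -5/11 (U(R) = 5/(-11) = 5*(-1/11) = -5/11)
-16*U(2)*(-38) = -16*(-5/11)*(-38) = (80/11)*(-38) = -3040/11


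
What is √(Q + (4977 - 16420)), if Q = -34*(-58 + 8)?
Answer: I*√9743 ≈ 98.707*I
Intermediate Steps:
Q = 1700 (Q = -34*(-50) = 1700)
√(Q + (4977 - 16420)) = √(1700 + (4977 - 16420)) = √(1700 - 11443) = √(-9743) = I*√9743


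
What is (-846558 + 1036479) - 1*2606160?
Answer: -2416239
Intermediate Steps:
(-846558 + 1036479) - 1*2606160 = 189921 - 2606160 = -2416239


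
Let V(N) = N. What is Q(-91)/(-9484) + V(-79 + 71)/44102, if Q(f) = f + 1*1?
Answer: 973327/104565842 ≈ 0.0093083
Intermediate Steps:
Q(f) = 1 + f (Q(f) = f + 1 = 1 + f)
Q(-91)/(-9484) + V(-79 + 71)/44102 = (1 - 91)/(-9484) + (-79 + 71)/44102 = -90*(-1/9484) - 8*1/44102 = 45/4742 - 4/22051 = 973327/104565842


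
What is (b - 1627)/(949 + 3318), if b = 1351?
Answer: -276/4267 ≈ -0.064682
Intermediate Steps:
(b - 1627)/(949 + 3318) = (1351 - 1627)/(949 + 3318) = -276/4267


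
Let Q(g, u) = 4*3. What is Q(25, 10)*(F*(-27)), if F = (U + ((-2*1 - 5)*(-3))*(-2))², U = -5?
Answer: -715716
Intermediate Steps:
Q(g, u) = 12
F = 2209 (F = (-5 + ((-2*1 - 5)*(-3))*(-2))² = (-5 + ((-2 - 5)*(-3))*(-2))² = (-5 - 7*(-3)*(-2))² = (-5 + 21*(-2))² = (-5 - 42)² = (-47)² = 2209)
Q(25, 10)*(F*(-27)) = 12*(2209*(-27)) = 12*(-59643) = -715716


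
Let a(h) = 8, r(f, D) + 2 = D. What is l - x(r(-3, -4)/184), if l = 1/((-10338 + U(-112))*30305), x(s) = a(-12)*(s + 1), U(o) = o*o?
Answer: -11899803717/1537615090 ≈ -7.7391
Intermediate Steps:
r(f, D) = -2 + D
U(o) = o**2
x(s) = 8 + 8*s (x(s) = 8*(s + 1) = 8*(1 + s) = 8 + 8*s)
l = 1/66852830 (l = 1/(-10338 + (-112)**2*30305) = (1/30305)/(-10338 + 12544) = (1/30305)/2206 = (1/2206)*(1/30305) = 1/66852830 ≈ 1.4958e-8)
l - x(r(-3, -4)/184) = 1/66852830 - (8 + 8*((-2 - 4)/184)) = 1/66852830 - (8 + 8*(-6*1/184)) = 1/66852830 - (8 + 8*(-3/92)) = 1/66852830 - (8 - 6/23) = 1/66852830 - 1*178/23 = 1/66852830 - 178/23 = -11899803717/1537615090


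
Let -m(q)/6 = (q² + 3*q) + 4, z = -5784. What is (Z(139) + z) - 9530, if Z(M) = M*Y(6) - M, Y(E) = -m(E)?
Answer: 32919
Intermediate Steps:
m(q) = -24 - 18*q - 6*q² (m(q) = -6*((q² + 3*q) + 4) = -6*(4 + q² + 3*q) = -24 - 18*q - 6*q²)
Y(E) = 24 + 6*E² + 18*E (Y(E) = -(-24 - 18*E - 6*E²) = 24 + 6*E² + 18*E)
Z(M) = 347*M (Z(M) = M*(24 + 6*6² + 18*6) - M = M*(24 + 6*36 + 108) - M = M*(24 + 216 + 108) - M = M*348 - M = 348*M - M = 347*M)
(Z(139) + z) - 9530 = (347*139 - 5784) - 9530 = (48233 - 5784) - 9530 = 42449 - 9530 = 32919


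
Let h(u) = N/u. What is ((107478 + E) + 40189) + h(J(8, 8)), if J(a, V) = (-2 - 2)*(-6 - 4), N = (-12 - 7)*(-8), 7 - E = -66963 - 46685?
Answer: 1306629/5 ≈ 2.6133e+5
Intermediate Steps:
E = 113655 (E = 7 - (-66963 - 46685) = 7 - 1*(-113648) = 7 + 113648 = 113655)
N = 152 (N = -19*(-8) = 152)
J(a, V) = 40 (J(a, V) = -4*(-10) = 40)
h(u) = 152/u
((107478 + E) + 40189) + h(J(8, 8)) = ((107478 + 113655) + 40189) + 152/40 = (221133 + 40189) + 152*(1/40) = 261322 + 19/5 = 1306629/5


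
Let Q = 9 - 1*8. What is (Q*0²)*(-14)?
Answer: 0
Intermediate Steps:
Q = 1 (Q = 9 - 8 = 1)
(Q*0²)*(-14) = (1*0²)*(-14) = (1*0)*(-14) = 0*(-14) = 0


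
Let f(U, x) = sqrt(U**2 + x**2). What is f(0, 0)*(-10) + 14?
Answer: 14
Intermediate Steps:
f(0, 0)*(-10) + 14 = sqrt(0**2 + 0**2)*(-10) + 14 = sqrt(0 + 0)*(-10) + 14 = sqrt(0)*(-10) + 14 = 0*(-10) + 14 = 0 + 14 = 14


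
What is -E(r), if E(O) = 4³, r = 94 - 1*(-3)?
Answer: -64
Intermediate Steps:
r = 97 (r = 94 + 3 = 97)
E(O) = 64
-E(r) = -1*64 = -64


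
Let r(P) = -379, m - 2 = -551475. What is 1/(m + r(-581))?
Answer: -1/551852 ≈ -1.8121e-6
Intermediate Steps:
m = -551473 (m = 2 - 551475 = -551473)
1/(m + r(-581)) = 1/(-551473 - 379) = 1/(-551852) = -1/551852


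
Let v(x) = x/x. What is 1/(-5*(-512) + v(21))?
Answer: 1/2561 ≈ 0.00039047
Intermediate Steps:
v(x) = 1
1/(-5*(-512) + v(21)) = 1/(-5*(-512) + 1) = 1/(2560 + 1) = 1/2561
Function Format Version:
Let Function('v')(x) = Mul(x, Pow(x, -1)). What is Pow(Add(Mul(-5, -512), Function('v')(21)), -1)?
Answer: Rational(1, 2561) ≈ 0.00039047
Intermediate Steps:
Function('v')(x) = 1
Pow(Add(Mul(-5, -512), Function('v')(21)), -1) = Pow(Add(Mul(-5, -512), 1), -1) = Pow(Add(2560, 1), -1) = Pow(2561, -1) = Rational(1, 2561)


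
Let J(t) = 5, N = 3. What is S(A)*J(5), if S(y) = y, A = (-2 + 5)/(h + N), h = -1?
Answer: 15/2 ≈ 7.5000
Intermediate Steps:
A = 3/2 (A = (-2 + 5)/(-1 + 3) = 3/2 ≈ 1.5000)
S(A)*J(5) = (3/2)*5 = 15/2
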